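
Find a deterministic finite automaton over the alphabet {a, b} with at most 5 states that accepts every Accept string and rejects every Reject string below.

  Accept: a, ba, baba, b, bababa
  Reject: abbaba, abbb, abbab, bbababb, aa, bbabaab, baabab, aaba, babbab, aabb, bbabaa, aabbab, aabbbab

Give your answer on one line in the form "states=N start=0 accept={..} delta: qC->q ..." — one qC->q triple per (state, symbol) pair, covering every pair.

states=4 start=0 accept={0,1} delta: 0a->1 0b->0 1a->2 1b->2 2a->1 2b->3 3a->2 3b->2

Fold the examples into a partial DFA from state 0: repeatedly fix the first undefined (state, symbol) met by the shortest-then-alphabetical prefix, trying targets in increasing order and rejecting any under which an Accept and a Reject string meet in one state with the same remainder; add a state when all current targets are rejected. Accepting states are where Accept strings end.
a: 0a undefined. 0a->0: no, a/aa meet in 0. Open state 1: 0a->1.
b: 0b undefined. 0b->0: ok.
aa: 1a undefined. 1a->0: no, a/aaba meet in 1. 1a->1: no, a/aa meet in 1. Open state 2: 1a->2.
ab: 1b undefined. 1b->0: no, a/abbaba meet in 1. 1b->1: no, a/abbb meet in 1. 1b->2: ok.
aab: 2b undefined. 2b->0: no, a/aaba meet in 1. 2b->1: no, a/abbab meet in 1. 2b->2: no, baba/aaba meet in 2 with "a" left. Open state 3: 2b->3.
aaba: 3a undefined. 3a->0: no, a/abbaba meet in 1. 3a->1: no, a/aaba meet in 1. 3a->2: ok.
aabb: 3b undefined. 3b->0: no, b/abbb meet in 0. 3b->1: no, a/abbb meet in 1. 3b->2: ok.
baba: 2a undefined. 2a->0: no, a/bbabaa meet in 1. 2a->1: ok.
All examples now run through 4 states with every (state, symbol) defined. Accept strings end in {0,1}, Reject strings end in {2,3}; accept={0,1}.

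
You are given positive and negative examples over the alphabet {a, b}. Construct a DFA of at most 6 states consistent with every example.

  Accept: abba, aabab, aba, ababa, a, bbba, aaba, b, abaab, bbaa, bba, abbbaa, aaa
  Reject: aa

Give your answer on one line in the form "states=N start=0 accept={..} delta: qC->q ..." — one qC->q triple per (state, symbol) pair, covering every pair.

Grow the machine one transition at a time. Run the examples from 0; the earliest place one falls off (shortest prefix, ties alphabetical) gets sent to the lowest-numbered state that keeps every Accept/Reject pair distinguishable — a pair clashes when both reach the same state with identical unread suffix — and to a fresh state only if none does.
a: 0a undefined. 0a->0: no, a/aa meet in 0. Open state 1: 0a->1.
b: 0b undefined. 0b->0: no, bbaa/aa meet in 1 with "a" left. 0b->1: ok.
aa: 1a undefined. 1a->0: no, aaba/aa meet in 0. 1a->1: no, a/aa meet in 1. Open state 2: 1a->2.
ab: 1b undefined. 1b->0: no, abba/aa meet in 2. 1b->1: no, abba/aa meet in 2. 1b->2: ok.
aaa: 2a undefined. 2a->0: no, ababa/aa meet in 2. 2a->1: no, bbaa/aa meet in 2. 2a->2: no, aba/aa meet in 2. Open state 3: 2a->3.
aab: 2b undefined. 2b->0: no, aabab/aa meet in 2. 2b->1: no, abba/aa meet in 2. 2b->2: ok.
abaa: 3a undefined. 3a->0: ok.
abab: 3b undefined. 3b->0: ok.
All examples now run through 4 states with every (state, symbol) defined. Accept strings end in {0,1,3}, Reject strings end in {2}; accept={0,1,3}.

states=4 start=0 accept={0,1,3} delta: 0a->1 0b->1 1a->2 1b->2 2a->3 2b->2 3a->0 3b->0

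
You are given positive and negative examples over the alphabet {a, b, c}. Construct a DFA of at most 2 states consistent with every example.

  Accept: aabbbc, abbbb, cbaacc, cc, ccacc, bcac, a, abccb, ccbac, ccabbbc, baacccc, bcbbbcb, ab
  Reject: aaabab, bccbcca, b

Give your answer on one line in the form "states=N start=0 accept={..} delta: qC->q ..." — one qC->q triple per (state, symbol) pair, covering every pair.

states=2 start=0 accept={1} delta: 0a->1 0b->0 0c->1 1a->0 1b->1 1c->1

State merging on the prefix tree: take the shortest (then alphabetical) example prefix whose next move is undefined and point that move at state 0, else 1, else 2, ...; a target is out if some Accept/Reject pair would then sit in one state with the same input left (inseparable). If every existing state is out, open a new one.
a: 0a undefined. 0a->0: no, ab/b meet in 0 with "b" left. Open state 1: 0a->1.
b: 0b undefined. 0b->0: ok.
c: 0c undefined. 0c->0: no, cc/b meet in 0. 0c->1: ok.
aa: 1a undefined. 1a->0: ok.
ab: 1b undefined. 1b->0: no, abbbb/aaabab meet in 0. 1b->1: ok.
cc: 1c undefined. 1c->0: no, aabbbc/bccbcca meet in 1. 1c->1: ok.
All examples now run through 2 states with every (state, symbol) defined. Accept strings end in {1}, Reject strings end in {0}; accept={1}.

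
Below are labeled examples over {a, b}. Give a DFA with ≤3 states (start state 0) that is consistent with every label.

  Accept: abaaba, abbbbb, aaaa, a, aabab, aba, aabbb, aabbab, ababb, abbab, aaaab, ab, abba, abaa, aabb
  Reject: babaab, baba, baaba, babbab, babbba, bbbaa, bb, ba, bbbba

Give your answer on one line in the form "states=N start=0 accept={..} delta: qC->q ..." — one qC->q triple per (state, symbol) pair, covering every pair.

Fold the examples into a partial DFA from state 0: repeatedly fix the first undefined (state, symbol) met by the shortest-then-alphabetical prefix, trying targets in increasing order and rejecting any under which an Accept and a Reject string meet in one state with the same remainder; add a state when all current targets are rejected. Accepting states are where Accept strings end.
a: 0a undefined. 0a->0: no, abaaba/baaba meet in 0 with "baaba" left. Open state 1: 0a->1.
b: 0b undefined. 0b->0: no, a/ba meet in 1. 0b->1: no, aabbab/babbab meet in 1 with "abbab" left. Open state 2: 0b->2.
aa: 1a undefined. 1a->0: no, aabb/bb meet in 2 with "b" left. 1a->1: ok.
ab: 1b undefined. 1b->0: no, aabbb/bb meet in 2 with "b" left. 1b->1: ok.
ba: 2a undefined. 2a->0: no, abaaba/babaab meet in 1. 2a->1: no, abaaba/babaab meet in 1. 2a->2: ok.
bb: 2b undefined. 2b->0: no, abaaba/babaab meet in 1. 2b->1: no, abaaba/babaab meet in 1. 2b->2: ok.
All examples now run through 3 states with every (state, symbol) defined. Accept strings end in {1}, Reject strings end in {2}; accept={1}.

states=3 start=0 accept={1} delta: 0a->1 0b->2 1a->1 1b->1 2a->2 2b->2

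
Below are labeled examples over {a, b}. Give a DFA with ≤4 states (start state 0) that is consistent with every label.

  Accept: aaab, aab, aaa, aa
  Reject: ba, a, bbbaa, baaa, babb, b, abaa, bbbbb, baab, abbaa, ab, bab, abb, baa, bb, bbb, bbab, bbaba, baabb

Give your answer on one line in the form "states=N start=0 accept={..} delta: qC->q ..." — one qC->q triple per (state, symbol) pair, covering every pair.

states=4 start=0 accept={0,3} delta: 0a->1 0b->2 1a->3 1b->2 2a->2 2b->2 3a->3 3b->0

State merging on the prefix tree: take the shortest (then alphabetical) example prefix whose next move is undefined and point that move at state 0, else 1, else 2, ...; a target is out if some Accept/Reject pair would then sit in one state with the same input left (inseparable). If every existing state is out, open a new one.
a: 0a undefined. 0a->0: no, aaab/b meet in 0 with "b" left. Open state 1: 0a->1.
b: 0b undefined. 0b->0: no, aab/baab meet in 1 with "ab" left. 0b->1: no, aaab/baab meet in 1 with "aab" left. Open state 2: 0b->2.
aa: 1a undefined. 1a->0: no, aaab/ab meet in 1 with "b" left. 1a->1: no, aaab/ab meet in 1 with "b" left. 1a->2: no, aaab/bab meet in 2 with "ab" left. Open state 3: 1a->3.
ab: 1b undefined. 1b->0: no, aa/abaa meet in 3. 1b->1: no, aaa/abaa meet in 3 with "a" left. 1b->2: ok.
ba: 2a undefined. 2a->0: no, aa/baaa meet in 3. 2a->1: no, aab/baab meet in 3 with "b" left. 2a->2: ok.
bb: 2b undefined. 2b->0: no, aa/abbaa meet in 3. 2b->1: no, aab/bbab meet in 3 with "b" left. 2b->2: ok.
aaa: 3a undefined. 3a->0: no, aaab/ba meet in 2. 3a->1: no, aaab/ba meet in 2. 3a->2: no, aaab/ba meet in 2. 3a->3: ok.
aab: 3b undefined. 3b->0: ok.
All examples now run through 4 states with every (state, symbol) defined. Accept strings end in {0,3}, Reject strings end in {1,2}; accept={0,3}.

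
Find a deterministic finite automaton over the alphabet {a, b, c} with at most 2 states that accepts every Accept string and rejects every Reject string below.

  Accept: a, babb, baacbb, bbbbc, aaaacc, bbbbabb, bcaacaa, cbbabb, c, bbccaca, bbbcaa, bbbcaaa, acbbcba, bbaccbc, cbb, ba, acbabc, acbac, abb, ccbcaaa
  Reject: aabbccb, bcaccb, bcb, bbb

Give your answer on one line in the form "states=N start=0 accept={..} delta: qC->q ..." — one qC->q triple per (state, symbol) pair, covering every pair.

Grow the machine one transition at a time. Run the examples from 0; the earliest place one falls off (shortest prefix, ties alphabetical) gets sent to the lowest-numbered state that keeps every Accept/Reject pair distinguishable — a pair clashes when both reach the same state with identical unread suffix — and to a fresh state only if none does.
a: 0a undefined. 0a->0: ok.
b: 0b undefined. 0b->0: no, a/bbb meet in 0. Open state 1: 0b->1.
c: 0c undefined. 0c->0: ok.
ba: 1a undefined. 1a->0: ok.
bb: 1b undefined. 1b->0: ok.
bc: 1c undefined. 1c->0: ok.
All examples now run through 2 states with every (state, symbol) defined. Accept strings end in {0}, Reject strings end in {1}; accept={0}.

states=2 start=0 accept={0} delta: 0a->0 0b->1 0c->0 1a->0 1b->0 1c->0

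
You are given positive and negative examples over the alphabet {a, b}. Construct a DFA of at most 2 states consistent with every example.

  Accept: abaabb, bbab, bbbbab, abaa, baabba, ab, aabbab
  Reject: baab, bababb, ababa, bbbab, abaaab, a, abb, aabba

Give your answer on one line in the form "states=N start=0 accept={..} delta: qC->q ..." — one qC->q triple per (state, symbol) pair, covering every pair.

Fold the examples into a partial DFA from state 0: repeatedly fix the first undefined (state, symbol) met by the shortest-then-alphabetical prefix, trying targets in increasing order and rejecting any under which an Accept and a Reject string meet in one state with the same remainder; add a state when all current targets are rejected. Accepting states are where Accept strings end.
a: 0a undefined. 0a->0: ok.
b: 0b undefined. 0b->0: no, abaabb/baab meet in 0. Open state 1: 0b->1.
ba: 1a undefined. 1a->0: no, abaabb/bababb meet in 1 with "b" left. 1a->1: ok.
bb: 1b undefined. 1b->0: ok.
All examples now run through 2 states with every (state, symbol) defined. Accept strings end in {1}, Reject strings end in {0}; accept={1}.

states=2 start=0 accept={1} delta: 0a->0 0b->1 1a->1 1b->0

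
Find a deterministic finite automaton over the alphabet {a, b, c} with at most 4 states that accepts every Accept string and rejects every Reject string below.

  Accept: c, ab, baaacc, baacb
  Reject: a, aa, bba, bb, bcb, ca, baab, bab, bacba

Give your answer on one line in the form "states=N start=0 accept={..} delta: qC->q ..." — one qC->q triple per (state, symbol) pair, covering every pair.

State merging on the prefix tree: take the shortest (then alphabetical) example prefix whose next move is undefined and point that move at state 0, else 1, else 2, ...; a target is out if some Accept/Reject pair would then sit in one state with the same input left (inseparable). If every existing state is out, open a new one.
a: 0a undefined. 0a->0: ok.
b: 0b undefined. 0b->0: no, ab/a meet in 0. Open state 1: 0b->1.
c: 0c undefined. 0c->0: no, c/a meet in 0. 0c->1: ok.
ba: 1a undefined. 1a->0: no, c/baab meet in 1. 1a->1: no, c/ca meet in 1. Open state 2: 1a->2.
bb: 1b undefined. 1b->0: ok.
bc: 1c undefined. 1c->0: no, c/bcb meet in 1. 1c->1: ok.
baa: 2a undefined. 2a->0: no, c/baab meet in 1. 2a->1: no, baacb/a meet in 0. 2a->2: ok.
bab: 2b undefined. 2b->0: ok.
bac: 2c undefined. 2c->0: ok.
All examples now run through 3 states with every (state, symbol) defined. Accept strings end in {1}, Reject strings end in {0,2}; accept={1}.

states=3 start=0 accept={1} delta: 0a->0 0b->1 0c->1 1a->2 1b->0 1c->1 2a->2 2b->0 2c->0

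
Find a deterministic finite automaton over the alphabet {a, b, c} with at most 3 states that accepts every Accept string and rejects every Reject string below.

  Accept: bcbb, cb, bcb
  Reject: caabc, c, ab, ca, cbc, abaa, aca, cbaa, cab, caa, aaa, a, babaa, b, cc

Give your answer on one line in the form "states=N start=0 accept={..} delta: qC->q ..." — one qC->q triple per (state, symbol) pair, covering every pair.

Grow the machine one transition at a time. Run the examples from 0; the earliest place one falls off (shortest prefix, ties alphabetical) gets sent to the lowest-numbered state that keeps every Accept/Reject pair distinguishable — a pair clashes when both reach the same state with identical unread suffix — and to a fresh state only if none does.
a: 0a undefined. 0a->0: ok.
b: 0b undefined. 0b->0: ok.
c: 0c undefined. 0c->0: no, bcbb/caabc meet in 0. Open state 1: 0c->1.
ca: 1a undefined. 1a->0: ok.
cb: 1b undefined. 1b->0: no, bcbb/ab meet in 0. 1b->1: no, bcbb/caabc meet in 1. Open state 2: 1b->2.
cc: 1c undefined. 1c->0: ok.
cba: 2a undefined. 2a->0: ok.
cbc: 2c undefined. 2c->0: ok.
bcbb: 2b undefined. 2b->0: no, bcbb/ab meet in 0. 2b->1: no, bcbb/caabc meet in 1. 2b->2: ok.
All examples now run through 3 states with every (state, symbol) defined. Accept strings end in {2}, Reject strings end in {0,1}; accept={2}.

states=3 start=0 accept={2} delta: 0a->0 0b->0 0c->1 1a->0 1b->2 1c->0 2a->0 2b->2 2c->0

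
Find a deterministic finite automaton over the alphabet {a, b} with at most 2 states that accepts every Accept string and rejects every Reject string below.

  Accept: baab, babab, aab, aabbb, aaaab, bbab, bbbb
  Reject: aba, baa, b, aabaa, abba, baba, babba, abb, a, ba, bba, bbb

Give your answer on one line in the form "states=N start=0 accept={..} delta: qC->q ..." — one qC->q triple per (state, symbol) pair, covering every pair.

Grow the machine one transition at a time. Run the examples from 0; the earliest place one falls off (shortest prefix, ties alphabetical) gets sent to the lowest-numbered state that keeps every Accept/Reject pair distinguishable — a pair clashes when both reach the same state with identical unread suffix — and to a fresh state only if none does.
a: 0a undefined. 0a->0: no, aab/b meet in 0 with "b" left. Open state 1: 0a->1.
b: 0b undefined. 0b->0: no, bbbb/b meet in 0. 0b->1: ok.
aa: 1a undefined. 1a->0: no, babab/baa meet in 1. 1a->1: ok.
ab: 1b undefined. 1b->0: ok.
All examples now run through 2 states with every (state, symbol) defined. Accept strings end in {0}, Reject strings end in {1}; accept={0}.

states=2 start=0 accept={0} delta: 0a->1 0b->1 1a->1 1b->0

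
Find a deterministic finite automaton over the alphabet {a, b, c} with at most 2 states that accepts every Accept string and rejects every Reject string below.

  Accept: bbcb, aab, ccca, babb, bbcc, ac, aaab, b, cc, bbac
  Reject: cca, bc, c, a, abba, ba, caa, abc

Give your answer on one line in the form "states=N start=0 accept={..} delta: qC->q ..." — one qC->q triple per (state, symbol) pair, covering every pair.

Grow the machine one transition at a time. Run the examples from 0; the earliest place one falls off (shortest prefix, ties alphabetical) gets sent to the lowest-numbered state that keeps every Accept/Reject pair distinguishable — a pair clashes when both reach the same state with identical unread suffix — and to a fresh state only if none does.
a: 0a undefined. 0a->0: no, ac/c meet in 0 with "c" left. Open state 1: 0a->1.
b: 0b undefined. 0b->0: ok.
c: 0c undefined. 0c->0: no, bbcb/bc meet in 0. 0c->1: ok.
aa: 1a undefined. 1a->0: ok.
ab: 1b undefined. 1b->0: ok.
ac: 1c undefined. 1c->0: ok.
All examples now run through 2 states with every (state, symbol) defined. Accept strings end in {0}, Reject strings end in {1}; accept={0}.

states=2 start=0 accept={0} delta: 0a->1 0b->0 0c->1 1a->0 1b->0 1c->0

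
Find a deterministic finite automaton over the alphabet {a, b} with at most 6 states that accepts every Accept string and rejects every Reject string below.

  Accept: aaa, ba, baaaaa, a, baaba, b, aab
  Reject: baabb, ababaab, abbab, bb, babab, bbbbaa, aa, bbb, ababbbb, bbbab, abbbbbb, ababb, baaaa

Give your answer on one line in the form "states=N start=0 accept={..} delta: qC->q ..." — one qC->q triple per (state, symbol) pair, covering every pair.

states=5 start=0 accept={1,2,3} delta: 0a->1 0b->2 1a->0 1b->2 2a->3 2b->4 3a->0 3b->4 4a->4 4b->4

State merging on the prefix tree: take the shortest (then alphabetical) example prefix whose next move is undefined and point that move at state 0, else 1, else 2, ...; a target is out if some Accept/Reject pair would then sit in one state with the same input left (inseparable). If every existing state is out, open a new one.
a: 0a undefined. 0a->0: no, aaa/aa meet in 0. Open state 1: 0a->1.
b: 0b undefined. 0b->0: no, b/bb meet in 0. 0b->1: no, ba/aa meet in 1 with "a" left. Open state 2: 0b->2.
aa: 1a undefined. 1a->0: ok.
ab: 1b undefined. 1b->0: no, b/ababaab meet in 2. 1b->1: no, aaa/abbbbbb meet in 1. 1b->2: ok.
ba: 2a undefined. 2a->0: no, aaa/baaaa meet in 1. 2a->1: no, b/ababaab meet in 2. 2a->2: no, ba/baaaa meet in 2. Open state 3: 2a->3.
bb: 2b undefined. 2b->0: no, b/abbab meet in 2. 2b->1: no, aaa/bb meet in 1. 2b->2: no, b/bb meet in 2. 2b->3: no, ba/bb meet in 3. Open state 4: 2b->4.
baa: 3a undefined. 3a->0: ok.
bab: 3b undefined. 3b->0: no, b/ababaab meet in 2. 3b->1: no, b/ababaab meet in 2. 3b->2: no, b/ababaab meet in 2. 3b->3: no, ba/ababbbb meet in 3. 3b->4: ok.
bbb: 4b undefined. 4b->0: no, b/bbbab meet in 2. 4b->1: no, aaa/bbb meet in 1. 4b->2: no, b/bbb meet in 2. 4b->3: no, ba/bbb meet in 3. 4b->4: ok.
abba: 4a undefined. 4a->0: no, aaa/bbbbaa meet in 1. 4a->1: no, b/ababaab meet in 2. 4a->2: no, ba/bbbbaa meet in 3. 4a->3: no, b/ababaab meet in 2. 4a->4: ok.
All examples now run through 5 states with every (state, symbol) defined. Accept strings end in {1,2,3}, Reject strings end in {0,4}; accept={1,2,3}.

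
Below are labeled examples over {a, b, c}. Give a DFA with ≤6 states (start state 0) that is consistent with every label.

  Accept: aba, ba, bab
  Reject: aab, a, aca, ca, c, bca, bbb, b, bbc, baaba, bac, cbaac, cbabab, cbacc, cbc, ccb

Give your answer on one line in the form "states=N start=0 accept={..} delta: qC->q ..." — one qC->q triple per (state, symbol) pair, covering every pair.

states=3 start=0 accept={2} delta: 0a->0 0b->1 0c->0 1a->2 1b->0 1c->0 2a->1 2b->2 2c->0

Fold the examples into a partial DFA from state 0: repeatedly fix the first undefined (state, symbol) met by the shortest-then-alphabetical prefix, trying targets in increasing order and rejecting any under which an Accept and a Reject string meet in one state with the same remainder; add a state when all current targets are rejected. Accepting states are where Accept strings end.
a: 0a undefined. 0a->0: ok.
b: 0b undefined. 0b->0: no, aba/aab meet in 0. Open state 1: 0b->1.
c: 0c undefined. 0c->0: ok.
ba: 1a undefined. 1a->0: no, aba/a meet in 0. 1a->1: no, aba/aab meet in 1. Open state 2: 1a->2.
bb: 1b undefined. 1b->0: ok.
bc: 1c undefined. 1c->0: ok.
baa: 2a undefined. 2a->0: no, aba/baaba meet in 2. 2a->1: ok.
bab: 2b undefined. 2b->0: no, bab/a meet in 0. 2b->1: no, bab/aab meet in 1. 2b->2: ok.
bac: 2c undefined. 2c->0: ok.
All examples now run through 3 states with every (state, symbol) defined. Accept strings end in {2}, Reject strings end in {0,1}; accept={2}.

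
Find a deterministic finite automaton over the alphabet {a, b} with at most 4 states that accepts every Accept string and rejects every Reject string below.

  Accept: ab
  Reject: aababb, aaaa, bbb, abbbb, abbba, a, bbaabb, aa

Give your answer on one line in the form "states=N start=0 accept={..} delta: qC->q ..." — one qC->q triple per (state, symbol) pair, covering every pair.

State merging on the prefix tree: take the shortest (then alphabetical) example prefix whose next move is undefined and point that move at state 0, else 1, else 2, ...; a target is out if some Accept/Reject pair would then sit in one state with the same input left (inseparable). If every existing state is out, open a new one.
a: 0a undefined. 0a->0: ok.
b: 0b undefined. 0b->0: no, ab/aababb meet in 0. Open state 1: 0b->1.
bb: 1b undefined. 1b->0: no, ab/bbb meet in 1. 1b->1: no, ab/bbb meet in 1. Open state 2: 1b->2.
bba: 2a undefined. 2a->0: ok.
bbb: 2b undefined. 2b->0: no, ab/abbbb meet in 1. 2b->1: no, ab/bbb meet in 1. 2b->2: ok.
aaba: 1a undefined. 1a->0: ok.
All examples now run through 3 states with every (state, symbol) defined. Accept strings end in {1}, Reject strings end in {0,2}; accept={1}.

states=3 start=0 accept={1} delta: 0a->0 0b->1 1a->0 1b->2 2a->0 2b->2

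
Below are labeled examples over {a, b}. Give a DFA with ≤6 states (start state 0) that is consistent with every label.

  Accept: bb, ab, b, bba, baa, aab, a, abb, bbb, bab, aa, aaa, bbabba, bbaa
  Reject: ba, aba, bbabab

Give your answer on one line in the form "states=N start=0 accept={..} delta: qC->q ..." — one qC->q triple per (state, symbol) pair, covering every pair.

Grow the machine one transition at a time. Run the examples from 0; the earliest place one falls off (shortest prefix, ties alphabetical) gets sent to the lowest-numbered state that keeps every Accept/Reject pair distinguishable — a pair clashes when both reach the same state with identical unread suffix — and to a fresh state only if none does.
a: 0a undefined. 0a->0: ok.
b: 0b undefined. 0b->0: no, bb/ba meet in 0. Open state 1: 0b->1.
ba: 1a undefined. 1a->0: no, baa/ba meet in 0. 1a->1: no, ab/ba meet in 1. Open state 2: 1a->2.
bb: 1b undefined. 1b->0: no, bab/bbabab meet in 2 with "b" left. 1b->1: no, bba/ba meet in 2. 1b->2: no, bb/ba meet in 2. Open state 3: 1b->3.
baa: 2a undefined. 2a->0: ok.
bab: 2b undefined. 2b->0: ok.
bba: 3a undefined. 3a->0: no, bba/bbabab meet in 0. 3a->1: no, bb/bbabab meet in 3. 3a->2: no, ab/bbabab meet in 1. 3a->3: ok.
bbb: 3b undefined. 3b->0: no, ab/bbabab meet in 1. 3b->1: no, baa/bbabab meet in 0. 3b->2: no, ab/bbabab meet in 1. 3b->3: no, bb/bbabab meet in 3. Open state 4: 3b->4.
bbaba: 4a undefined. 4a->0: no, ab/bbabab meet in 1. 4a->1: no, bb/bbabab meet in 3. 4a->2: no, baa/bbabab meet in 0. 4a->3: no, bbb/bbabab meet in 4. 4a->4: ok.
bbabb: 4b undefined. 4b->0: no, baa/bbabab meet in 0. 4b->1: no, ab/bbabab meet in 1. 4b->2: ok.
All examples now run through 5 states with every (state, symbol) defined. Accept strings end in {0,1,3,4}, Reject strings end in {2}; accept={0,1,3,4}.

states=5 start=0 accept={0,1,3,4} delta: 0a->0 0b->1 1a->2 1b->3 2a->0 2b->0 3a->3 3b->4 4a->4 4b->2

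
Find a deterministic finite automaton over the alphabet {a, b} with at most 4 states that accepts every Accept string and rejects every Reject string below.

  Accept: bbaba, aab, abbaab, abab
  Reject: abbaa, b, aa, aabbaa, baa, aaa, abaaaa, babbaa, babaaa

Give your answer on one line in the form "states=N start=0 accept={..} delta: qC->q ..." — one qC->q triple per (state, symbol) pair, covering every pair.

State merging on the prefix tree: take the shortest (then alphabetical) example prefix whose next move is undefined and point that move at state 0, else 1, else 2, ...; a target is out if some Accept/Reject pair would then sit in one state with the same input left (inseparable). If every existing state is out, open a new one.
a: 0a undefined. 0a->0: no, aab/b meet in 0 with "b" left. Open state 1: 0a->1.
b: 0b undefined. 0b->0: ok.
aa: 1a undefined. 1a->0: no, aab/b meet in 0. 1a->1: ok.
ab: 1b undefined. 1b->0: no, bbaba/abbaa meet in 1. 1b->1: no, bbaba/abbaa meet in 1. Open state 2: 1b->2.
aba: 2a undefined. 2a->0: no, bbaba/b meet in 0. 2a->1: no, bbaba/aa meet in 1. 2a->2: no, bbaba/abaaaa meet in 2. Open state 3: 2a->3.
abb: 2b undefined. 2b->0: ok.
abaa: 3a undefined. 3a->0: ok.
abab: 3b undefined. 3b->0: no, abab/b meet in 0. 3b->1: no, abab/abbaa meet in 1. 3b->2: ok.
All examples now run through 4 states with every (state, symbol) defined. Accept strings end in {2,3}, Reject strings end in {0,1}; accept={2,3}.

states=4 start=0 accept={2,3} delta: 0a->1 0b->0 1a->1 1b->2 2a->3 2b->0 3a->0 3b->2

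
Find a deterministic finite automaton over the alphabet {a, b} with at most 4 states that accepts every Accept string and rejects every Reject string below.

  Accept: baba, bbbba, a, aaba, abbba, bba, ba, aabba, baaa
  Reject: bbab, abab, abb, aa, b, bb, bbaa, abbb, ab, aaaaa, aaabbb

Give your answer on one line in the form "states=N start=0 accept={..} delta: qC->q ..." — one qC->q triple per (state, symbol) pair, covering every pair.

Fold the examples into a partial DFA from state 0: repeatedly fix the first undefined (state, symbol) met by the shortest-then-alphabetical prefix, trying targets in increasing order and rejecting any under which an Accept and a Reject string meet in one state with the same remainder; add a state when all current targets are rejected. Accepting states are where Accept strings end.
a: 0a undefined. 0a->0: no, a/aa meet in 0. Open state 1: 0a->1.
b: 0b undefined. 0b->0: ok.
aa: 1a undefined. 1a->0: no, bbbba/aaaaa meet in 1. 1a->1: no, bbbba/aa meet in 1. Open state 2: 1a->2.
ab: 1b undefined. 1b->0: ok.
aaa: 2a undefined. 2a->0: no, baaa/bbab meet in 0. 2a->1: no, baba/aaaaa meet in 1. 2a->2: no, baaa/aa meet in 2. Open state 3: 2a->3.
aab: 2b undefined. 2b->0: ok.
aaaa: 3a undefined. 3a->0: no, baba/aaaaa meet in 1. 3a->1: ok.
aaab: 3b undefined. 3b->0: ok.
All examples now run through 4 states with every (state, symbol) defined. Accept strings end in {1,3}, Reject strings end in {0,2}; accept={1,3}.

states=4 start=0 accept={1,3} delta: 0a->1 0b->0 1a->2 1b->0 2a->3 2b->0 3a->1 3b->0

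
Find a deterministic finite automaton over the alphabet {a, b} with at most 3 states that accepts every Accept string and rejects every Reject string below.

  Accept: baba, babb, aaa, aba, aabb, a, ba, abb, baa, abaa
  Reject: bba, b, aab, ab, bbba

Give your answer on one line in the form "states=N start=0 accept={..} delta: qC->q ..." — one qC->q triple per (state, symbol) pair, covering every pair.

Fold the examples into a partial DFA from state 0: repeatedly fix the first undefined (state, symbol) met by the shortest-then-alphabetical prefix, trying targets in increasing order and rejecting any under which an Accept and a Reject string meet in one state with the same remainder; add a state when all current targets are rejected. Accepting states are where Accept strings end.
a: 0a undefined. 0a->0: ok.
b: 0b undefined. 0b->0: no, baba/bba meet in 0. Open state 1: 0b->1.
ba: 1a undefined. 1a->0: ok.
bb: 1b undefined. 1b->0: no, baba/bba meet in 0. 1b->1: no, baba/bba meet in 0. Open state 2: 1b->2.
bba: 2a undefined. 2a->0: no, baba/bba meet in 0. 2a->1: ok.
bbb: 2b undefined. 2b->0: no, baba/bbba meet in 0. 2b->1: no, baba/bbba meet in 0. 2b->2: ok.
All examples now run through 3 states with every (state, symbol) defined. Accept strings end in {0,2}, Reject strings end in {1}; accept={0,2}.

states=3 start=0 accept={0,2} delta: 0a->0 0b->1 1a->0 1b->2 2a->1 2b->2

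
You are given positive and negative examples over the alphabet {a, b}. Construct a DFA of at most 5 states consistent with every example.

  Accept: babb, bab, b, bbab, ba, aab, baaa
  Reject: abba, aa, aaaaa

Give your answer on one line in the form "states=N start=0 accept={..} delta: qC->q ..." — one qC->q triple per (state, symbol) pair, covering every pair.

Grow the machine one transition at a time. Run the examples from 0; the earliest place one falls off (shortest prefix, ties alphabetical) gets sent to the lowest-numbered state that keeps every Accept/Reject pair distinguishable — a pair clashes when both reach the same state with identical unread suffix — and to a fresh state only if none does.
a: 0a undefined. 0a->0: ok.
b: 0b undefined. 0b->0: no, babb/abba meet in 0. Open state 1: 0b->1.
ba: 1a undefined. 1a->0: no, ba/aa meet in 0. 1a->1: ok.
bb: 1b undefined. 1b->0: no, bab/abba meet in 0. 1b->1: no, babb/abba meet in 1. Open state 2: 1b->2.
bba: 2a undefined. 2a->0: ok.
babb: 2b undefined. 2b->0: no, babb/abba meet in 0. 2b->1: ok.
All examples now run through 3 states with every (state, symbol) defined. Accept strings end in {1,2}, Reject strings end in {0}; accept={1,2}.

states=3 start=0 accept={1,2} delta: 0a->0 0b->1 1a->1 1b->2 2a->0 2b->1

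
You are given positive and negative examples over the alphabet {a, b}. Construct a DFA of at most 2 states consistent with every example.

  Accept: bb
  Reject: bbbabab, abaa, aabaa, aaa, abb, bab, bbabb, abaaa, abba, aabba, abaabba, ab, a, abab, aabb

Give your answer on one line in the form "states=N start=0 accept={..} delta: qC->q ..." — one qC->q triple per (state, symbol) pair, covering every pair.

State merging on the prefix tree: take the shortest (then alphabetical) example prefix whose next move is undefined and point that move at state 0, else 1, else 2, ...; a target is out if some Accept/Reject pair would then sit in one state with the same input left (inseparable). If every existing state is out, open a new one.
a: 0a undefined. 0a->0: no, bb/abb meet in 0 with "bb" left. Open state 1: 0a->1.
b: 0b undefined. 0b->0: ok.
aa: 1a undefined. 1a->0: no, bb/aabaa meet in 0. 1a->1: ok.
ab: 1b undefined. 1b->0: no, bb/bbbabab meet in 0. 1b->1: ok.
All examples now run through 2 states with every (state, symbol) defined. Accept strings end in {0}, Reject strings end in {1}; accept={0}.

states=2 start=0 accept={0} delta: 0a->1 0b->0 1a->1 1b->1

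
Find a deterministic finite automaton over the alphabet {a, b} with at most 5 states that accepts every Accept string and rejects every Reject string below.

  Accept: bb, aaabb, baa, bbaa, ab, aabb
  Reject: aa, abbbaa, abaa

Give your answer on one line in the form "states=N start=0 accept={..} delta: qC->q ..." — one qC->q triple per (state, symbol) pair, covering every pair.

states=4 start=0 accept={1,3} delta: 0a->1 0b->2 1a->0 1b->3 2a->0 2b->1 3a->1 3b->1

Fold the examples into a partial DFA from state 0: repeatedly fix the first undefined (state, symbol) met by the shortest-then-alphabetical prefix, trying targets in increasing order and rejecting any under which an Accept and a Reject string meet in one state with the same remainder; add a state when all current targets are rejected. Accepting states are where Accept strings end.
a: 0a undefined. 0a->0: no, baa/abaa meet in 0 with "baa" left. Open state 1: 0a->1.
b: 0b undefined. 0b->0: no, baa/aa meet in 1 with "a" left. 0b->1: no, bbaa/abaa meet in 1 with "baa" left. Open state 2: 0b->2.
aa: 1a undefined. 1a->0: ok.
ab: 1b undefined. 1b->0: no, bbaa/abbbaa meet in 2 with "baa" left. 1b->1: no, aaabb/abbbaa meet in 1. 1b->2: no, baa/abaa meet in 2 with "aa" left. Open state 3: 1b->3.
ba: 2a undefined. 2a->0: ok.
bb: 2b undefined. 2b->0: no, bb/aa meet in 0. 2b->1: ok.
aba: 3a undefined. 3a->0: no, bb/abaa meet in 1. 3a->1: ok.
abb: 3b undefined. 3b->0: no, bb/abbbaa meet in 1. 3b->1: ok.
All examples now run through 4 states with every (state, symbol) defined. Accept strings end in {1,3}, Reject strings end in {0}; accept={1,3}.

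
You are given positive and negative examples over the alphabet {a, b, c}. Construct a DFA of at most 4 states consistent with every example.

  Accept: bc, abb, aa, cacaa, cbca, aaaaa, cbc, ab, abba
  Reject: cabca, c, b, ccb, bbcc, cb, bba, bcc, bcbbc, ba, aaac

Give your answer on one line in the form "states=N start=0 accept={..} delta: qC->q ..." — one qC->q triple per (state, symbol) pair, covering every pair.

states=3 start=0 accept={1} delta: 0a->1 0b->2 0c->0 1a->1 1b->1 1c->2 2a->0 2b->2 2c->1

State merging on the prefix tree: take the shortest (then alphabetical) example prefix whose next move is undefined and point that move at state 0, else 1, else 2, ...; a target is out if some Accept/Reject pair would then sit in one state with the same input left (inseparable). If every existing state is out, open a new one.
a: 0a undefined. 0a->0: no, ab/b meet in 0 with "b" left. Open state 1: 0a->1.
b: 0b undefined. 0b->0: no, bc/c meet in 0 with "c" left. 0b->1: no, aa/ba meet in 1 with "a" left. Open state 2: 0b->2.
c: 0c undefined. 0c->0: ok.
aa: 1a undefined. 1a->0: no, aa/c meet in 0. 1a->1: ok.
ab: 1b undefined. 1b->0: no, abb/b meet in 2. 1b->1: ok.
ba: 2a undefined. 2a->0: ok.
bb: 2b undefined. 2b->0: no, abb/bba meet in 1. 2b->1: no, abb/bba meet in 1. 2b->2: ok.
bc: 2c undefined. 2c->0: no, bc/c meet in 0. 2c->1: ok.
bcc: 1c undefined. 1c->0: no, bc/cabca meet in 1. 1c->1: no, bc/cabca meet in 1. 1c->2: ok.
All examples now run through 3 states with every (state, symbol) defined. Accept strings end in {1}, Reject strings end in {0,2}; accept={1}.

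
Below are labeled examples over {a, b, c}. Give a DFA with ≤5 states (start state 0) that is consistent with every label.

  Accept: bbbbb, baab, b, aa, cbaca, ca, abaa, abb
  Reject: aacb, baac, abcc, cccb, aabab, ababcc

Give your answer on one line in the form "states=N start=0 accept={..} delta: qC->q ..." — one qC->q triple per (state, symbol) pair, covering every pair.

State merging on the prefix tree: take the shortest (then alphabetical) example prefix whose next move is undefined and point that move at state 0, else 1, else 2, ...; a target is out if some Accept/Reject pair would then sit in one state with the same input left (inseparable). If every existing state is out, open a new one.
a: 0a undefined. 0a->0: ok.
b: 0b undefined. 0b->0: no, bbbbb/aabab meet in 0. Open state 1: 0b->1.
c: 0c undefined. 0c->0: no, b/aacb meet in 1. 0c->1: no, abb/aacb meet in 1 with "b" left. Open state 2: 0c->2.
ba: 1a undefined. 1a->0: no, baab/aabab meet in 1. 1a->1: no, baab/aabab meet in 1 with "b" left. 1a->2: ok.
bb: 1b undefined. 1b->0: ok.
ca: 2a undefined. 2a->0: ok.
cb: 2b undefined. 2b->0: no, aa/aacb meet in 0. 2b->1: no, bbbbb/aacb meet in 1. 2b->2: ok.
cc: 2c undefined. 2c->0: ok.
abc: 1c undefined. 1c->0: ok.
All examples now run through 3 states with every (state, symbol) defined. Accept strings end in {0,1}, Reject strings end in {2}; accept={0,1}.

states=3 start=0 accept={0,1} delta: 0a->0 0b->1 0c->2 1a->2 1b->0 1c->0 2a->0 2b->2 2c->0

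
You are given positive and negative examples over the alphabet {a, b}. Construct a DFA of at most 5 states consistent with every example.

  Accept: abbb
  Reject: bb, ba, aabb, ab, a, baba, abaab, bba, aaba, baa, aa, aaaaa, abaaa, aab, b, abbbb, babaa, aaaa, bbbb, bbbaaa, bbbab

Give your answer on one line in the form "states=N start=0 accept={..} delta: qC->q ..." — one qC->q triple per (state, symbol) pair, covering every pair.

Fold the examples into a partial DFA from state 0: repeatedly fix the first undefined (state, symbol) met by the shortest-then-alphabetical prefix, trying targets in increasing order and rejecting any under which an Accept and a Reject string meet in one state with the same remainder; add a state when all current targets are rejected. Accepting states are where Accept strings end.
a: 0a undefined. 0a->0: ok.
b: 0b undefined. 0b->0: no, abbb/bb meet in 0. Open state 1: 0b->1.
ba: 1a undefined. 1a->0: ok.
bb: 1b undefined. 1b->0: no, abbb/ab meet in 1. 1b->1: no, abbb/bb meet in 1. Open state 2: 1b->2.
bba: 2a undefined. 2a->0: ok.
bbb: 2b undefined. 2b->0: no, abbb/ba meet in 0. 2b->1: no, abbb/ab meet in 1. 2b->2: no, abbb/bb meet in 2. Open state 3: 2b->3.
bbba: 3a undefined. 3a->0: ok.
bbbb: 3b undefined. 3b->0: ok.
All examples now run through 4 states with every (state, symbol) defined. Accept strings end in {3}, Reject strings end in {0,1,2}; accept={3}.

states=4 start=0 accept={3} delta: 0a->0 0b->1 1a->0 1b->2 2a->0 2b->3 3a->0 3b->0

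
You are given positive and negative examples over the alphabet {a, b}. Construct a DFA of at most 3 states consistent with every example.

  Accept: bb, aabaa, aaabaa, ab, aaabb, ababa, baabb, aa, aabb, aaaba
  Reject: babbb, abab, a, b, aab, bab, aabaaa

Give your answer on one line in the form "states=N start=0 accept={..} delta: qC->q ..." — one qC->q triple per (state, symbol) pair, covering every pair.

states=3 start=0 accept={0,2} delta: 0a->1 0b->1 1a->2 1b->2 2a->0 2b->1

State merging on the prefix tree: take the shortest (then alphabetical) example prefix whose next move is undefined and point that move at state 0, else 1, else 2, ...; a target is out if some Accept/Reject pair would then sit in one state with the same input left (inseparable). If every existing state is out, open a new one.
a: 0a undefined. 0a->0: no, ab/b meet in 0 with "b" left. Open state 1: 0a->1.
b: 0b undefined. 0b->0: no, bb/b meet in 0. 0b->1: ok.
aa: 1a undefined. 1a->0: no, aabaa/a meet in 1. 1a->1: no, bb/aab meet in 1 with "b" left. Open state 2: 1a->2.
ab: 1b undefined. 1b->0: no, bb/abab meet in 0. 1b->1: no, bb/a meet in 1. 1b->2: ok.
aaa: 2a undefined. 2a->0: ok.
aab: 2b undefined. 2b->0: no, bb/babbb meet in 2. 2b->1: ok.
All examples now run through 3 states with every (state, symbol) defined. Accept strings end in {0,2}, Reject strings end in {1}; accept={0,2}.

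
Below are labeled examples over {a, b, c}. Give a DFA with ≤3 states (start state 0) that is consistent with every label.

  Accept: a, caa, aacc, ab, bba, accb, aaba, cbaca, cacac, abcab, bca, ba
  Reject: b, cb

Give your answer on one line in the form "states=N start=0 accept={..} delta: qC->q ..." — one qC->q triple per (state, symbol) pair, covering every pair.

states=2 start=0 accept={1} delta: 0a->1 0b->0 0c->0 1a->1 1b->1 1c->1

Fold the examples into a partial DFA from state 0: repeatedly fix the first undefined (state, symbol) met by the shortest-then-alphabetical prefix, trying targets in increasing order and rejecting any under which an Accept and a Reject string meet in one state with the same remainder; add a state when all current targets are rejected. Accepting states are where Accept strings end.
a: 0a undefined. 0a->0: no, ab/b meet in 0 with "b" left. Open state 1: 0a->1.
b: 0b undefined. 0b->0: ok.
c: 0c undefined. 0c->0: ok.
aa: 1a undefined. 1a->0: no, caa/b meet in 0. 1a->1: ok.
ab: 1b undefined. 1b->0: no, ab/b meet in 0. 1b->1: ok.
ac: 1c undefined. 1c->0: no, aacc/b meet in 0. 1c->1: ok.
All examples now run through 2 states with every (state, symbol) defined. Accept strings end in {1}, Reject strings end in {0}; accept={1}.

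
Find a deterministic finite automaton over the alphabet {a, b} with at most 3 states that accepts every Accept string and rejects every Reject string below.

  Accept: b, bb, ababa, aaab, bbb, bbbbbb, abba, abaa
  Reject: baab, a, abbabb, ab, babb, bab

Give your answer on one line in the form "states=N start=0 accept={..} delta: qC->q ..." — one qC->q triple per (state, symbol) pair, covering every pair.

Grow the machine one transition at a time. Run the examples from 0; the earliest place one falls off (shortest prefix, ties alphabetical) gets sent to the lowest-numbered state that keeps every Accept/Reject pair distinguishable — a pair clashes when both reach the same state with identical unread suffix — and to a fresh state only if none does.
a: 0a undefined. 0a->0: no, b/ab meet in 0 with "b" left. Open state 1: 0a->1.
b: 0b undefined. 0b->0: ok.
aa: 1a undefined. 1a->0: no, b/baab meet in 0. 1a->1: no, aaab/baab meet in 1 with "b" left. Open state 2: 1a->2.
ab: 1b undefined. 1b->0: no, b/abbabb meet in 0. 1b->1: ok.
aaa: 2a undefined. 2a->0: ok.
abab: 2b undefined. 2b->0: no, b/baab meet in 0. 2b->1: ok.
All examples now run through 3 states with every (state, symbol) defined. Accept strings end in {0,2}, Reject strings end in {1}; accept={0,2}.

states=3 start=0 accept={0,2} delta: 0a->1 0b->0 1a->2 1b->1 2a->0 2b->1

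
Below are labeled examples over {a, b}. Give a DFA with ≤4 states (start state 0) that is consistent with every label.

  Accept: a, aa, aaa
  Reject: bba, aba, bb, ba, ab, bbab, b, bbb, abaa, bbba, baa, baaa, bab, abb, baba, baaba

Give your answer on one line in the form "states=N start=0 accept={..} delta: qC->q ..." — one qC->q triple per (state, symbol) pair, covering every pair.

states=2 start=0 accept={0} delta: 0a->0 0b->1 1a->1 1b->1

Grow the machine one transition at a time. Run the examples from 0; the earliest place one falls off (shortest prefix, ties alphabetical) gets sent to the lowest-numbered state that keeps every Accept/Reject pair distinguishable — a pair clashes when both reach the same state with identical unread suffix — and to a fresh state only if none does.
a: 0a undefined. 0a->0: ok.
b: 0b undefined. 0b->0: no, a/bba meet in 0. Open state 1: 0b->1.
ba: 1a undefined. 1a->0: no, a/aba meet in 0. 1a->1: ok.
bb: 1b undefined. 1b->0: no, a/bba meet in 0. 1b->1: ok.
All examples now run through 2 states with every (state, symbol) defined. Accept strings end in {0}, Reject strings end in {1}; accept={0}.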